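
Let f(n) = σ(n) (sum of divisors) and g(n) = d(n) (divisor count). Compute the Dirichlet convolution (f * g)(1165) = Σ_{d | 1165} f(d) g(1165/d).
(σ * d)(1165) = 1888

Divisors of 1165: [1, 5, 233, 1165]. For each d | 1165:
  d = 1: σ(1) · d(1165/1) = 1 · 4 = 4
  d = 5: σ(5) · d(1165/5) = 6 · 2 = 12
  d = 233: σ(233) · d(1165/233) = 234 · 2 = 468
  d = 1165: σ(1165) · d(1165/1165) = 1404 · 1 = 1404
Summing: (σ * d)(1165) = 4 + 12 + 468 + 1404 = 1888.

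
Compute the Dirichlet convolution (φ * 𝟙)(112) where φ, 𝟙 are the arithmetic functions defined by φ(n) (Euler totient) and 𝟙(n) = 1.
(φ * 𝟙)(112) = 112

Divisors of 112: [1, 2, 4, 7, 8, 14, 16, 28, 56, 112]. For each d | 112:
  d = 1: φ(1) · 𝟙(112/1) = 1 · 1 = 1
  d = 2: φ(2) · 𝟙(112/2) = 1 · 1 = 1
  d = 4: φ(4) · 𝟙(112/4) = 2 · 1 = 2
  d = 7: φ(7) · 𝟙(112/7) = 6 · 1 = 6
  d = 8: φ(8) · 𝟙(112/8) = 4 · 1 = 4
  d = 14: φ(14) · 𝟙(112/14) = 6 · 1 = 6
  d = 16: φ(16) · 𝟙(112/16) = 8 · 1 = 8
  d = 28: φ(28) · 𝟙(112/28) = 12 · 1 = 12
  d = 56: φ(56) · 𝟙(112/56) = 24 · 1 = 24
  d = 112: φ(112) · 𝟙(112/112) = 48 · 1 = 48
Summing: (φ * 𝟙)(112) = 1 + 1 + 2 + 6 + 4 + 6 + 8 + 12 + 24 + 48 = 112.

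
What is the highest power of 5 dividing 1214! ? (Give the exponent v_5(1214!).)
v_5(1214!) = 300

Legendre's formula: v_p(n!) = Σ_{k ≥ 1} ⌊n / p^k⌋. For p = 5, n = 1214, the terms are:
  ⌊1214/5^1⌋ = ⌊1214/5⌋ = 242
  ⌊1214/5^2⌋ = ⌊1214/25⌋ = 48
  ⌊1214/5^3⌋ = ⌊1214/125⌋ = 9
  ⌊1214/5^4⌋ = ⌊1214/625⌋ = 1
(the next term ⌊1214/5^5⌋ = 0, terminating the sum). Summing: v_5(1214!) = 242 + 48 + 9 + 1 = 300.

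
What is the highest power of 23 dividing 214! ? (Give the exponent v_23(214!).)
v_23(214!) = 9

Legendre's formula: v_p(n!) = Σ_{k ≥ 1} ⌊n / p^k⌋. For p = 23, n = 214, the terms are:
  ⌊214/23^1⌋ = ⌊214/23⌋ = 9
(the next term ⌊214/23^2⌋ = 0, terminating the sum). Summing: v_23(214!) = 9 = 9.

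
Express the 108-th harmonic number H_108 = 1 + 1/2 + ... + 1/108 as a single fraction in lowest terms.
H_108 = 81704399374878842092679986459517574603754626787/15521442759214556458772607587176753329489754560

Direct summation: H_108 = 1 + 1/2 + ... + 1/108. The least common denominator is lcm(1, ..., 108) = 77607213796072782293863037935883766647448772800; over this denominator the numerator is 77607213796072782293863037935883766647448772800 + 38803606898036391146931518967941883323724386400 + 25869071265357594097954345978627922215816257600 + 19401803449018195573465759483970941661862193200 + 15521442759214556458772607587176753329489754560 + 12934535632678797048977172989313961107908128800 + 11086744828010397470551862562269109521064110400 + 9700901724509097786732879741985470830931096600 + 8623023755119198032651448659542640738605419200 + 7760721379607278229386303793588376664744877280 + 7055201254188434753987548903262160604313524800 + 6467267816339398524488586494656980553954064400 + 5969785676620983253374079841221828203649905600 + 5543372414005198735275931281134554760532055200 + 5173814253071518819590869195725584443163251520 + 4850450862254548893366439870992735415465548300 + 4565130223298398958462531643287280391026398400 + 4311511877559599016325724329771320369302709600 + 4084590199793304331255949365046514034076251200 + 3880360689803639114693151896794188332372438640 + 3695581609336799156850620854089703173688036800 + 3527600627094217376993774451631080302156762400 + 3374226686785773143211436431994946375976033600 + 3233633908169699262244293247328490276977032200 + 3104288551842911291754521517435350665897950912 + 2984892838310491626687039920610914101824952800 + 2874341251706399344217149553180880246201806400 + 2771686207002599367637965640567277380266027600 + 2676110820554233872202173721927026436118923200 + 2586907126535759409795434597862792221581625760 + 2503458509550734912705259288254315053143508800 + 2425225431127274446683219935496367707732774150 + 2351733751396144917995849634420720201437841600 + 2282565111649199479231265821643640195513199200 + 2217348965602079494110372512453821904212822080 + 2155755938779799508162862164885660184651354800 + 2097492264758723845780082106375236936417534400 + 2042295099896652165627974682523257017038125600 + 1989928558873661084458026613740609401216635200 + 1940180344901819557346575948397094166186219320 + 1892858873074945909606415559411799186523140800 + 1847790804668399578425310427044851586844018400 + 1804818925490064704508442742694971317382529600 + 1763800313547108688496887225815540151078381200 + 1724604751023839606530289731908528147721083840 + 1687113343392886571605718215997473187988016800 + 1651217314810059197741766764593271630796782400 + 1616816954084849631122146623664245138488516100 + 1583820689715771067221694651752729931580587200 + 1552144275921455645877260758717675332948975456 + 1521710074432799652820843881095760130342132800 + 1492446419155245813343519960305457050912476400 + 1464287052756090231959679961054410691461297600 + 1437170625853199672108574776590440123100903200 + 1411040250837686950797509780652432120862704960 + 1385843103501299683818982820283638690133013800 + 1361530066597768110418649788348838011358750400 + 1338055410277116936101086860963513218059461600 + 1315376505018182750743441320947182485549979200 + 1293453563267879704897717298931396110790812880 + 1272249406492996431046935048129242076187684800 + 1251729254775367456352629644127157526571754400 + 1231860536445599718950206951363234391229345600 + 1212612715563637223341609967748183853866387075 + 1193957135324196650674815968244365640729981120 + 1175866875698072458997924817210360100718920800 + 1158316623821981825281537879640056218618638400 + 1141282555824599739615632910821820097756599600 + 1124742228928591047737145477331648791992011200 + 1108674482801039747055186256226910952106411040 + 1093059349240461722448775182195546009118996800 + 1077877969389899754081431082442830092325677400 + 1063112517754421675258397779943613241745873600 + 1048746132379361922890041053187618468208767200 + 1034762850614303763918173839145116888632650304 + 1021147549948326082813987341261628508519062800 + 1007885893455490679141078414751737229187646400 + 994964279436830542229013306870304700608317600 + 982369794886997244226114404251693248701883200 + 970090172450909778673287974198547083093109660 + 958113750568799781405716517726960082067268800 + 946429436537472954803207779705899593261570400 + 935026672241840750528470336576912851174081600 + 923895402334199789212655213522425793422009200 + 913026044659679791692506328657456078205279680 + 902409462745032352254221371347485658691264800 + 892036940184744624067391240642342145372974400 + 881900156773554344248443612907770075539190600 + 871991166248008789818685819504311984802795200 + 862302375511919803265144865954264073860541920 + 852826525231569036196297120174546886235700800 + 843556671696443285802859107998736593994008400 + 834486169850244970901753096084771684381169600 + 825608657405029598870883382296635815398391200 + 816918039958660866251189873009302806815250240 + 808408477042424815561073311832122569244258050 + 800074369031678167977969463256533676777822400 + 791910344857885533610847325876364965790293600 + 783911250465381639331949878140240067145947200 + 776072137960727822938630379358837666474487728 + 768388255406661210830327108276076897499492800 + 760855037216399826410421940547880065171066400 + 753468095107502740717116873163920064538337600 + 746223209577622906671759980152728525456238200 + 739116321867359831370124170817940634737607360 + 732143526378045115979839980527205345730648800 + 725301063514698899942645214354053893901390400 + 718585312926599836054287388295220061550451600 = 408521996874394210463399932297587873018773133935, so H_108 = 408521996874394210463399932297587873018773133935/77607213796072782293863037935883766647448772800; reducing by gcd(408521996874394210463399932297587873018773133935, 77607213796072782293863037935883766647448772800) = 5 gives 81704399374878842092679986459517574603754626787/15521442759214556458772607587176753329489754560 ≈ 5.26397. (The PNT-adjacent estimate ln(108) + γ ≈ 5.25935 matches within O(1/n).)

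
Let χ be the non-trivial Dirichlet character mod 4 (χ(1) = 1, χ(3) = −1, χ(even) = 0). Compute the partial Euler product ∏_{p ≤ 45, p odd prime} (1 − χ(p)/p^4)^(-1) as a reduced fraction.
∏ = 86895436242675250318069981336761703653427013/87866829265048200003921257481906011724840960

The odd primes p ≤ 45 are [3, 5, 7, 11, 13, 17, 19, 23, 29, 31, 37, 41, 43]. For each, χ(p) = 1 if p ≡ 1 mod 4, χ(p) = −1 if p ≡ 3 mod 4. Taking (1 − χ(p)/p^4)^(-1) = p^4/(p^4 − χ(p)): (1 − (-1)/3^4)^(-1) · (1 − (1)/5^4)^(-1) · (1 − (-1)/7^4)^(-1) · (1 − (-1)/11^4)^(-1) · (1 − (1)/13^4)^(-1) · (1 − (1)/17^4)^(-1) · (1 − (-1)/19^4)^(-1) · (1 − (-1)/23^4)^(-1) · (1 − (1)/29^4)^(-1) · (1 − (-1)/31^4)^(-1) · (1 − (1)/37^4)^(-1) · (1 − (1)/41^4)^(-1) · (1 − (-1)/43^4)^(-1) = 86895436242675250318069981336761703653427013/87866829265048200003921257481906011724840960.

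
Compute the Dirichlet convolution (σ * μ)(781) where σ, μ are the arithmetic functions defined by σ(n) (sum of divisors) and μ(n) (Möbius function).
(σ * μ)(781) = 781

Divisors of 781: [1, 11, 71, 781]. For each d | 781:
  d = 1: σ(1) · μ(781/1) = 1 · 1 = 1
  d = 11: σ(11) · μ(781/11) = 12 · -1 = -12
  d = 71: σ(71) · μ(781/71) = 72 · -1 = -72
  d = 781: σ(781) · μ(781/781) = 864 · 1 = 864
Summing: (σ * μ)(781) = 1 + -12 + -72 + 864 = 781.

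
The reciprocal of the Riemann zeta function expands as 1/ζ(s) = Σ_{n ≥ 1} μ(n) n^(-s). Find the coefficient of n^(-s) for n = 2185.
μ(2185) = -1

Factor n = 2185 = 5 · 19 · 23. μ(n) = 0 if any exponent ≥ 2 (not squarefree); otherwise μ(n) = (−1)^{ω(n)} where ω(n) is the number of distinct prime factors. Applying: μ(2185) = -1.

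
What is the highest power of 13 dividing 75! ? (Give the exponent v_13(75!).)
v_13(75!) = 5

Legendre's formula: v_p(n!) = Σ_{k ≥ 1} ⌊n / p^k⌋. For p = 13, n = 75, the terms are:
  ⌊75/13^1⌋ = ⌊75/13⌋ = 5
(the next term ⌊75/13^2⌋ = 0, terminating the sum). Summing: v_13(75!) = 5 = 5.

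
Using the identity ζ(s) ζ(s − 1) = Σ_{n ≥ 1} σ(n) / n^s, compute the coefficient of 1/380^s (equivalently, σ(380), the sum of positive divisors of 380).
σ(380) = 840

In the product (Σ m^0/m^s)(Σ k / k^s) = Σ (Σ_{d | n} d) / n^s, the coefficient of 1/n^s is σ(n) = Σ_{d | n} d. For n = 380, divisors are [1, 2, 4, 5, 10, 19, 20, 38, 76, 95, 190, 380]; summing: σ(380) = 840.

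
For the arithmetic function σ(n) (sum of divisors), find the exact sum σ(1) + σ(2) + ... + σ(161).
Σ_{n ≤ 161} σ(n) = 21346

Compute σ(n) for each 1 ≤ n ≤ 161: σ(1) = 1, σ(2) = 3, σ(3) = 4, σ(4) = 7, σ(5) = 6, σ(6) = 12, σ(7) = 8, σ(8) = 15, σ(9) = 13, σ(10) = 18, σ(11) = 12, σ(12) = 28, σ(13) = 14, σ(14) = 24, σ(15) = 24, σ(16) = 31, σ(17) = 18, σ(18) = 39, σ(19) = 20, σ(20) = 42, σ(21) = 32, σ(22) = 36, σ(23) = 24, σ(24) = 60, σ(25) = 31, σ(26) = 42, σ(27) = 40, σ(28) = 56, σ(29) = 30, σ(30) = 72, σ(31) = 32, σ(32) = 63, σ(33) = 48, σ(34) = 54, σ(35) = 48, σ(36) = 91, σ(37) = 38, σ(38) = 60, σ(39) = 56, σ(40) = 90, σ(41) = 42, σ(42) = 96, σ(43) = 44, σ(44) = 84, σ(45) = 78, σ(46) = 72, σ(47) = 48, σ(48) = 124, σ(49) = 57, σ(50) = 93, σ(51) = 72, σ(52) = 98, σ(53) = 54, σ(54) = 120, σ(55) = 72, σ(56) = 120, σ(57) = 80, σ(58) = 90, σ(59) = 60, σ(60) = 168, σ(61) = 62, σ(62) = 96, σ(63) = 104, σ(64) = 127, σ(65) = 84, σ(66) = 144, σ(67) = 68, σ(68) = 126, σ(69) = 96, σ(70) = 144, σ(71) = 72, σ(72) = 195, σ(73) = 74, σ(74) = 114, σ(75) = 124, σ(76) = 140, σ(77) = 96, σ(78) = 168, σ(79) = 80, σ(80) = 186, σ(81) = 121, σ(82) = 126, σ(83) = 84, σ(84) = 224, σ(85) = 108, σ(86) = 132, σ(87) = 120, σ(88) = 180, σ(89) = 90, σ(90) = 234, σ(91) = 112, σ(92) = 168, σ(93) = 128, σ(94) = 144, σ(95) = 120, σ(96) = 252, σ(97) = 98, σ(98) = 171, σ(99) = 156, σ(100) = 217, σ(101) = 102, σ(102) = 216, σ(103) = 104, σ(104) = 210, σ(105) = 192, σ(106) = 162, σ(107) = 108, σ(108) = 280, σ(109) = 110, σ(110) = 216, σ(111) = 152, σ(112) = 248, σ(113) = 114, σ(114) = 240, σ(115) = 144, σ(116) = 210, σ(117) = 182, σ(118) = 180, σ(119) = 144, σ(120) = 360, σ(121) = 133, σ(122) = 186, σ(123) = 168, σ(124) = 224, σ(125) = 156, σ(126) = 312, σ(127) = 128, σ(128) = 255, σ(129) = 176, σ(130) = 252, σ(131) = 132, σ(132) = 336, σ(133) = 160, σ(134) = 204, σ(135) = 240, σ(136) = 270, σ(137) = 138, σ(138) = 288, σ(139) = 140, σ(140) = 336, σ(141) = 192, σ(142) = 216, σ(143) = 168, σ(144) = 403, σ(145) = 180, σ(146) = 222, σ(147) = 228, σ(148) = 266, σ(149) = 150, σ(150) = 372, σ(151) = 152, σ(152) = 300, σ(153) = 234, σ(154) = 288, σ(155) = 192, σ(156) = 392, σ(157) = 158, σ(158) = 240, σ(159) = 216, σ(160) = 378, σ(161) = 192. Summing all 161 values: 21346. (Average order: Σ_{n ≤ x} σ(n) ~ (π²/12) x². For x = 161, (π²/12)·161² ≈ 21319.17.)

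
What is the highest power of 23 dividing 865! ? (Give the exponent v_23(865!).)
v_23(865!) = 38

Legendre's formula: v_p(n!) = Σ_{k ≥ 1} ⌊n / p^k⌋. For p = 23, n = 865, the terms are:
  ⌊865/23^1⌋ = ⌊865/23⌋ = 37
  ⌊865/23^2⌋ = ⌊865/529⌋ = 1
(the next term ⌊865/23^3⌋ = 0, terminating the sum). Summing: v_23(865!) = 37 + 1 = 38.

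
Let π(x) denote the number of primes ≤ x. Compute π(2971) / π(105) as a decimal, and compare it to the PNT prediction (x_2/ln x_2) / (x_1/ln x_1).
π(2971)/π(105) = 429/27 ≈ 15.8889;  PNT prediction ≈ 16.4675.

π(105) = 27 and π(2971) = 429, so π(2971)/π(105) ≈ 15.8889. The PNT-predicted ratio is (2971/ln(2971)) / (105/ln(105)) ≈ 16.4675. The two agree to within a few percent, as expected.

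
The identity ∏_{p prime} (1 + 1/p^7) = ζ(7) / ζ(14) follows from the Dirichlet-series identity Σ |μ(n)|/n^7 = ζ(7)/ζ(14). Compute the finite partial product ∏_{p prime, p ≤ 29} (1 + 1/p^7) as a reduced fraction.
∏ = 1658744036118718418963507162415104573095141861758633096704/1645110150228546948958650084059359035220017760620475653125

The primes p ≤ 29 are [2, 3, 5, 7, 11, 13, 17, 19, 23, 29]. For each, (1 + 1/p^7) = (p^7 + 1)/p^7. Multiplying these fractions over p ∈ [2, 3, 5, 7, 11, 13, 17, 19, 23, 29] gives 1658744036118718418963507162415104573095141861758633096704/1645110150228546948958650084059359035220017760620475653125. (In the limit P → ∞ this tends to ζ(7)/ζ(14).)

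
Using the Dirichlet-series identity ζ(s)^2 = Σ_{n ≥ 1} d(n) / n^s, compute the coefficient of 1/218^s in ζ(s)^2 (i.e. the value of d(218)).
d(218) = 4

ζ(s)^2 = (Σ 1/m^s)(Σ 1/k^s). The coefficient of 1/n^s in the product is the number of ordered pairs (m, k) with mk = n, which equals d(n). For n = 218, divisors are [1, 2, 109, 218], so d(218) = 4.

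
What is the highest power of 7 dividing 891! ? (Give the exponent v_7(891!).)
v_7(891!) = 147

Legendre's formula: v_p(n!) = Σ_{k ≥ 1} ⌊n / p^k⌋. For p = 7, n = 891, the terms are:
  ⌊891/7^1⌋ = ⌊891/7⌋ = 127
  ⌊891/7^2⌋ = ⌊891/49⌋ = 18
  ⌊891/7^3⌋ = ⌊891/343⌋ = 2
(the next term ⌊891/7^4⌋ = 0, terminating the sum). Summing: v_7(891!) = 127 + 18 + 2 = 147.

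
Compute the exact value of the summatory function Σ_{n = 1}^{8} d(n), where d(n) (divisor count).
Σ_{n ≤ 8} d(n) = 20

Compute d(n) for each 1 ≤ n ≤ 8: d(1) = 1, d(2) = 2, d(3) = 2, d(4) = 3, d(5) = 2, d(6) = 4, d(7) = 2, d(8) = 4. Summing all 8 values: 20. (Dirichlet's divisor formula: Σ_{n ≤ x} d(n) = x ln(x) + (2γ − 1) x + O(√x). For x = 8, the asymptotic estimate is ≈ 17.87.)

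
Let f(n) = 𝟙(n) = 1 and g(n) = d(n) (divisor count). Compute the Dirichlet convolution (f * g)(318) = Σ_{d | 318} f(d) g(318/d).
(𝟙 * d)(318) = 27

Divisors of 318: [1, 2, 3, 6, 53, 106, 159, 318]. For each d | 318:
  d = 1: 𝟙(1) · d(318/1) = 1 · 8 = 8
  d = 2: 𝟙(2) · d(318/2) = 1 · 4 = 4
  d = 3: 𝟙(3) · d(318/3) = 1 · 4 = 4
  d = 6: 𝟙(6) · d(318/6) = 1 · 2 = 2
  d = 53: 𝟙(53) · d(318/53) = 1 · 4 = 4
  d = 106: 𝟙(106) · d(318/106) = 1 · 2 = 2
  d = 159: 𝟙(159) · d(318/159) = 1 · 2 = 2
  d = 318: 𝟙(318) · d(318/318) = 1 · 1 = 1
Summing: (𝟙 * d)(318) = 8 + 4 + 4 + 2 + 4 + 2 + 2 + 1 = 27.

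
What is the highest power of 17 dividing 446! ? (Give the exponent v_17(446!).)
v_17(446!) = 27

Legendre's formula: v_p(n!) = Σ_{k ≥ 1} ⌊n / p^k⌋. For p = 17, n = 446, the terms are:
  ⌊446/17^1⌋ = ⌊446/17⌋ = 26
  ⌊446/17^2⌋ = ⌊446/289⌋ = 1
(the next term ⌊446/17^3⌋ = 0, terminating the sum). Summing: v_17(446!) = 26 + 1 = 27.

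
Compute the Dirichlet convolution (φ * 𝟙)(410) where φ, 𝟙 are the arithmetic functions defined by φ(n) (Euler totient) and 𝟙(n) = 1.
(φ * 𝟙)(410) = 410

Divisors of 410: [1, 2, 5, 10, 41, 82, 205, 410]. For each d | 410:
  d = 1: φ(1) · 𝟙(410/1) = 1 · 1 = 1
  d = 2: φ(2) · 𝟙(410/2) = 1 · 1 = 1
  d = 5: φ(5) · 𝟙(410/5) = 4 · 1 = 4
  d = 10: φ(10) · 𝟙(410/10) = 4 · 1 = 4
  d = 41: φ(41) · 𝟙(410/41) = 40 · 1 = 40
  d = 82: φ(82) · 𝟙(410/82) = 40 · 1 = 40
  d = 205: φ(205) · 𝟙(410/205) = 160 · 1 = 160
  d = 410: φ(410) · 𝟙(410/410) = 160 · 1 = 160
Summing: (φ * 𝟙)(410) = 1 + 1 + 4 + 4 + 40 + 40 + 160 + 160 = 410.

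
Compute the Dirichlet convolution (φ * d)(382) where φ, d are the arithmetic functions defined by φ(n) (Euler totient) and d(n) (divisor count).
(φ * d)(382) = 576

Divisors of 382: [1, 2, 191, 382]. For each d | 382:
  d = 1: φ(1) · d(382/1) = 1 · 4 = 4
  d = 2: φ(2) · d(382/2) = 1 · 2 = 2
  d = 191: φ(191) · d(382/191) = 190 · 2 = 380
  d = 382: φ(382) · d(382/382) = 190 · 1 = 190
Summing: (φ * d)(382) = 4 + 2 + 380 + 190 = 576.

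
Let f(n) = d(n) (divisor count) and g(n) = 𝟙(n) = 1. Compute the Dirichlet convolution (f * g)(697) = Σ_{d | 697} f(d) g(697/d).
(d * 𝟙)(697) = 9

Divisors of 697: [1, 17, 41, 697]. For each d | 697:
  d = 1: d(1) · 𝟙(697/1) = 1 · 1 = 1
  d = 17: d(17) · 𝟙(697/17) = 2 · 1 = 2
  d = 41: d(41) · 𝟙(697/41) = 2 · 1 = 2
  d = 697: d(697) · 𝟙(697/697) = 4 · 1 = 4
Summing: (d * 𝟙)(697) = 1 + 2 + 2 + 4 = 9.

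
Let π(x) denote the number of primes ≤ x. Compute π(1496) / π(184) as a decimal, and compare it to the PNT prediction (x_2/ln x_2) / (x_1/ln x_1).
π(1496)/π(184) = 238/42 ≈ 5.6667;  PNT prediction ≈ 5.7998.

π(184) = 42 and π(1496) = 238, so π(1496)/π(184) ≈ 5.6667. The PNT-predicted ratio is (1496/ln(1496)) / (184/ln(184)) ≈ 5.7998. The two agree to within a few percent, as expected.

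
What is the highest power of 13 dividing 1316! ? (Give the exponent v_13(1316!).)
v_13(1316!) = 108

Legendre's formula: v_p(n!) = Σ_{k ≥ 1} ⌊n / p^k⌋. For p = 13, n = 1316, the terms are:
  ⌊1316/13^1⌋ = ⌊1316/13⌋ = 101
  ⌊1316/13^2⌋ = ⌊1316/169⌋ = 7
(the next term ⌊1316/13^3⌋ = 0, terminating the sum). Summing: v_13(1316!) = 101 + 7 = 108.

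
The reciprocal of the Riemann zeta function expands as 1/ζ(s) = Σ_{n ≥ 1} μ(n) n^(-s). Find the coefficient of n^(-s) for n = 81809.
μ(81809) = 1

Factor n = 81809 = 7 · 13 · 29 · 31. μ(n) = 0 if any exponent ≥ 2 (not squarefree); otherwise μ(n) = (−1)^{ω(n)} where ω(n) is the number of distinct prime factors. Applying: μ(81809) = 1.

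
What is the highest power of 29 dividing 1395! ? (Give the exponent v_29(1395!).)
v_29(1395!) = 49

Legendre's formula: v_p(n!) = Σ_{k ≥ 1} ⌊n / p^k⌋. For p = 29, n = 1395, the terms are:
  ⌊1395/29^1⌋ = ⌊1395/29⌋ = 48
  ⌊1395/29^2⌋ = ⌊1395/841⌋ = 1
(the next term ⌊1395/29^3⌋ = 0, terminating the sum). Summing: v_29(1395!) = 48 + 1 = 49.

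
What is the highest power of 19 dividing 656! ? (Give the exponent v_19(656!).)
v_19(656!) = 35

Legendre's formula: v_p(n!) = Σ_{k ≥ 1} ⌊n / p^k⌋. For p = 19, n = 656, the terms are:
  ⌊656/19^1⌋ = ⌊656/19⌋ = 34
  ⌊656/19^2⌋ = ⌊656/361⌋ = 1
(the next term ⌊656/19^3⌋ = 0, terminating the sum). Summing: v_19(656!) = 34 + 1 = 35.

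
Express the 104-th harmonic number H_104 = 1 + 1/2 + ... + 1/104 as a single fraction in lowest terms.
H_104 = 151628729214843927768244125436857365638449733/29012042540587955997705808574162155756055616

Direct summation: H_104 = 1 + 1/2 + ... + 1/104. The least common denominator is lcm(1, ..., 104) = 725301063514698899942645214354053893901390400; over this denominator the numerator is 725301063514698899942645214354053893901390400 + 362650531757349449971322607177026946950695200 + 241767021171566299980881738118017964633796800 + 181325265878674724985661303588513473475347600 + 145060212702939779988529042870810778780278080 + 120883510585783149990440869059008982316898400 + 103614437644956985706092173479150556271627200 + 90662632939337362492830651794256736737673800 + 80589007057188766660293912706005988211265600 + 72530106351469889994264521435405389390139040 + 65936460319518081812967746759459444900126400 + 60441755292891574995220434529504491158449200 + 55792389501130684610972708796465684146260800 + 51807218822478492853046086739575278135813600 + 48353404234313259996176347623603592926759360 + 45331316469668681246415325897128368368836900 + 42664768442041111761332071432591405523611200 + 40294503528594383330146956353002994105632800 + 38173740184984152628560274439687047047441600 + 36265053175734944997132260717702694695069520 + 34538145881652328568697391159716852090542400 + 32968230159759040906483873379729722450063200 + 31534828848465169562723704971915386691364800 + 30220877646445787497610217264752245579224600 + 29012042540587955997705808574162155756055616 + 27896194750565342305486354398232842073130400 + 26863002352396255553431304235335329403755200 + 25903609411239246426523043369787639067906800 + 25010381500506858618711903943243237720737600 + 24176702117156629998088173811801796463379680 + 23396808500474158062665974656582383674238400 + 22665658234834340623207662948564184184418450 + 21978820106506027270989248919819814966708800 + 21332384221020555880666035716295702761805600 + 20722887528991397141218434695830111254325440 + 20147251764297191665073478176501497052816400 + 19602731446343213511963384171731186321659200 + 19086870092492076314280137219843523523720800 + 18597463167043561536990902932155228048753600 + 18132526587867472498566130358851347347534760 + 17690269841821924388845005228147655948814400 + 17269072940826164284348695579858426045271200 + 16867466593365090696340586380326834741892800 + 16484115079879520453241936689864861225031600 + 16117801411437753332058782541201197642253120 + 15767414424232584781361852485957693345682400 + 15431937521589338296652025837320295614923200 + 15110438823222893748805108632376122789612300 + 14802062520708140815156024782735793753089600 + 14506021270293977998852904287081077878027808 + 14221589480680370587110690477530468507870400 + 13948097375282671152743177199116421036565200 + 13684925726692432074389532346302903658516800 + 13431501176198127776715652117667664701877600 + 13187292063903616362593549351891888980025280 + 12951804705619623213261521684893819533953400 + 12724580061661384209520091479895682349147200 + 12505190750253429309355951971621618860368800 + 12293238364655913558349918887356845659345600 + 12088351058578314999044086905900898231689840 + 11890181369093424589223692038591047441006400 + 11698404250237079031332987328291191837119200 + 11512715293884109522899130386572284030180800 + 11332829117417170311603831474282092092209225 + 11158477900226136922194541759293136829252160 + 10989410053253013635494624459909907483354400 + 10825389007682073133472316632150058117931200 + 10666192110510277940333017858147851380902800 + 10511609616155056520907901657305128897121600 + 10361443764495698570609217347915055627162720 + 10215507936826745069614721328930336533822400 + 10073625882148595832536739088250748526408200 + 9935631007050669862228016634987039642484800 + 9801365723171606755981692085865593160829600 + 9670680846862651999235269524720718585351872 + 9543435046246038157140068609921761761860400 + 9419494331359725973281106679922777842875200 + 9298731583521780768495451466077614024376800 + 9181026120439226581552471067772834100017600 + 9066263293933736249283065179425673673767380 + 8954334117465418517810434745111776467918400 + 8845134920910962194422502614073827974407200 + 8738567030297577107742713425952456553028800 + 8634536470413082142174347789929213022635600 + 8532953688408222352266414286518281104722240 + 8433733296682545348170293190163417370946400 + 8336793833502286206237301314414412573579200 + 8242057539939760226620968344932430612515800 + 8149450151850549437557811397236560605633600 + 8058900705718876666029391270600598821126560 + 7970341357304383515853244113780812020894400 + 7883707212116292390680926242978846672841200 + 7798936166824719354221991552194127891412800 + 7715968760794669148326012918660147807461600 + 7634748036996830525712054887937409409488320 + 7555219411611446874402554316188061394806150 + 7477330551697926803532424890247978287643200 + 7401031260354070407578012391367896876544800 + 7326273368835342423663082973273271655569600 + 7253010635146988999426452143540538939013904 + 7181198648660385147946982320337167266350400 + 7110794740340185293555345238765234253935200 + 7041757898200960193617914702466542659236800 + 6974048687641335576371588599558210518282600 = 3790718230371098194206103135921434140961243325, so H_104 = 3790718230371098194206103135921434140961243325/725301063514698899942645214354053893901390400; reducing by gcd(3790718230371098194206103135921434140961243325, 725301063514698899942645214354053893901390400) = 25 gives 151628729214843927768244125436857365638449733/29012042540587955997705808574162155756055616 ≈ 5.22641. (The PNT-adjacent estimate ln(104) + γ ≈ 5.22161 matches within O(1/n).)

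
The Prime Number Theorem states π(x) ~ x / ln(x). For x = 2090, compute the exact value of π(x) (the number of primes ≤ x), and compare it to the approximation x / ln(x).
π(2090) = 316;  x/ln(x) ≈ 273.38;  relative error ≈ 13.49%.

Directly count primes up to 2090: π(2090) = 316. The PNT approximation gives 2090/ln(2090) ≈ 2090/7.64492 ≈ 273.38. Relative error (π(x) − x/ln(x)) / π(x) ≈ 13.49%; the approximation is known to undercount slightly (Li(x) is a better estimate).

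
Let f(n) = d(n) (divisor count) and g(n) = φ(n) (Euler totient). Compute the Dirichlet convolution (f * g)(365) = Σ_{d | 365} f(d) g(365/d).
(d * φ)(365) = 444

Divisors of 365: [1, 5, 73, 365]. For each d | 365:
  d = 1: d(1) · φ(365/1) = 1 · 288 = 288
  d = 5: d(5) · φ(365/5) = 2 · 72 = 144
  d = 73: d(73) · φ(365/73) = 2 · 4 = 8
  d = 365: d(365) · φ(365/365) = 4 · 1 = 4
Summing: (d * φ)(365) = 288 + 144 + 8 + 4 = 444.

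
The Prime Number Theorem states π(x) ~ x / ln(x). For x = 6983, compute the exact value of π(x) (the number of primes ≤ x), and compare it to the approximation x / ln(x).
π(6983) = 898;  x/ln(x) ≈ 788.93;  relative error ≈ 12.15%.

Directly count primes up to 6983: π(6983) = 898. The PNT approximation gives 6983/ln(6983) ≈ 6983/8.85123 ≈ 788.93. Relative error (π(x) − x/ln(x)) / π(x) ≈ 12.15%; the approximation is known to undercount slightly (Li(x) is a better estimate).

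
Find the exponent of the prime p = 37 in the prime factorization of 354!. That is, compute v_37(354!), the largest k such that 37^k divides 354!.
v_37(354!) = 9

Legendre's formula: v_p(n!) = Σ_{k ≥ 1} ⌊n / p^k⌋. For p = 37, n = 354, the terms are:
  ⌊354/37^1⌋ = ⌊354/37⌋ = 9
(the next term ⌊354/37^2⌋ = 0, terminating the sum). Summing: v_37(354!) = 9 = 9.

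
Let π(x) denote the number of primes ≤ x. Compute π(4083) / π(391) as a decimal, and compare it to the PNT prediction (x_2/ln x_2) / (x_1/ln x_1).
π(4083)/π(391) = 562/77 ≈ 7.2987;  PNT prediction ≈ 7.4962.

π(391) = 77 and π(4083) = 562, so π(4083)/π(391) ≈ 7.2987. The PNT-predicted ratio is (4083/ln(4083)) / (391/ln(391)) ≈ 7.4962. The two agree to within a few percent, as expected.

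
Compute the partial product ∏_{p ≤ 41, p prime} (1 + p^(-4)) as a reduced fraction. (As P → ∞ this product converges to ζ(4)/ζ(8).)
∏ = 48720475991638584141351346569294960399869967650480384/45198307255822366572981630424624077541402100668355625

The primes p ≤ 41 are [2, 3, 5, 7, 11, 13, 17, 19, 23, 29, 31, 37, 41]. For each, (1 + 1/p^4) = (p^4 + 1)/p^4. Multiplying these fractions over p ∈ [2, 3, 5, 7, 11, 13, 17, 19, 23, 29, 31, 37, 41] gives 48720475991638584141351346569294960399869967650480384/45198307255822366572981630424624077541402100668355625. (In the limit P → ∞ this tends to ζ(4)/ζ(8).)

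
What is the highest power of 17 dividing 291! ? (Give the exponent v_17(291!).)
v_17(291!) = 18

Legendre's formula: v_p(n!) = Σ_{k ≥ 1} ⌊n / p^k⌋. For p = 17, n = 291, the terms are:
  ⌊291/17^1⌋ = ⌊291/17⌋ = 17
  ⌊291/17^2⌋ = ⌊291/289⌋ = 1
(the next term ⌊291/17^3⌋ = 0, terminating the sum). Summing: v_17(291!) = 17 + 1 = 18.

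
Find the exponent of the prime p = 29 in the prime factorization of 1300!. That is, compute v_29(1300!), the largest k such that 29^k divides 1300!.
v_29(1300!) = 45

Legendre's formula: v_p(n!) = Σ_{k ≥ 1} ⌊n / p^k⌋. For p = 29, n = 1300, the terms are:
  ⌊1300/29^1⌋ = ⌊1300/29⌋ = 44
  ⌊1300/29^2⌋ = ⌊1300/841⌋ = 1
(the next term ⌊1300/29^3⌋ = 0, terminating the sum). Summing: v_29(1300!) = 44 + 1 = 45.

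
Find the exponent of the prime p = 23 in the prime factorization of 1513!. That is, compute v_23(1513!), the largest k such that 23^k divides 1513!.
v_23(1513!) = 67

Legendre's formula: v_p(n!) = Σ_{k ≥ 1} ⌊n / p^k⌋. For p = 23, n = 1513, the terms are:
  ⌊1513/23^1⌋ = ⌊1513/23⌋ = 65
  ⌊1513/23^2⌋ = ⌊1513/529⌋ = 2
(the next term ⌊1513/23^3⌋ = 0, terminating the sum). Summing: v_23(1513!) = 65 + 2 = 67.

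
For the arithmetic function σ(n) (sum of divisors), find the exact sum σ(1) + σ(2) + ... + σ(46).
Σ_{n ≤ 46} σ(n) = 1758

Compute σ(n) for each 1 ≤ n ≤ 46: σ(1) = 1, σ(2) = 3, σ(3) = 4, σ(4) = 7, σ(5) = 6, σ(6) = 12, σ(7) = 8, σ(8) = 15, σ(9) = 13, σ(10) = 18, σ(11) = 12, σ(12) = 28, σ(13) = 14, σ(14) = 24, σ(15) = 24, σ(16) = 31, σ(17) = 18, σ(18) = 39, σ(19) = 20, σ(20) = 42, σ(21) = 32, σ(22) = 36, σ(23) = 24, σ(24) = 60, σ(25) = 31, σ(26) = 42, σ(27) = 40, σ(28) = 56, σ(29) = 30, σ(30) = 72, σ(31) = 32, σ(32) = 63, σ(33) = 48, σ(34) = 54, σ(35) = 48, σ(36) = 91, σ(37) = 38, σ(38) = 60, σ(39) = 56, σ(40) = 90, σ(41) = 42, σ(42) = 96, σ(43) = 44, σ(44) = 84, σ(45) = 78, σ(46) = 72. Summing all 46 values: 1758. (Average order: Σ_{n ≤ x} σ(n) ~ (π²/12) x². For x = 46, (π²/12)·46² ≈ 1740.34.)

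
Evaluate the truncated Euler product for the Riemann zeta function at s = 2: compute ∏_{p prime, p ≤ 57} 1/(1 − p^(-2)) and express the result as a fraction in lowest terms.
∏ = 35034630647548196605993834769/21373637931227167970033664000

The primes p ≤ 57 are [2, 3, 5, 7, 11, 13, 17, 19, 23, 29, 31, 37, 41, 43, 47, 53]. For each prime, (1 − 1/p^2)^(-1) = p^2 / (p^2 − 1). The product is (1 − 1/2^2)^(-1), (1 − 1/3^2)^(-1), (1 − 1/5^2)^(-1), (1 − 1/7^2)^(-1), (1 − 1/11^2)^(-1), (1 − 1/13^2)^(-1), (1 − 1/17^2)^(-1), (1 − 1/19^2)^(-1), (1 − 1/23^2)^(-1), (1 − 1/29^2)^(-1), (1 − 1/31^2)^(-1), (1 − 1/37^2)^(-1), (1 − 1/41^2)^(-1), (1 − 1/43^2)^(-1), (1 − 1/47^2)^(-1), (1 − 1/53^2)^(-1) = ∏ p^2 / (p^2 − 1) = 35034630647548196605993834769/21373637931227167970033664000.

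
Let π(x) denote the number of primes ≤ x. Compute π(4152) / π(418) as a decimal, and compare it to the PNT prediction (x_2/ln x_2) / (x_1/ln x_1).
π(4152)/π(418) = 570/80 ≈ 7.1250;  PNT prediction ≈ 7.1958.

π(418) = 80 and π(4152) = 570, so π(4152)/π(418) ≈ 7.1250. The PNT-predicted ratio is (4152/ln(4152)) / (418/ln(418)) ≈ 7.1958. The two agree to within a few percent, as expected.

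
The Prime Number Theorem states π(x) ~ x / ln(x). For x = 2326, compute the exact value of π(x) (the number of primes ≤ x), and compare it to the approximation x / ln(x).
π(2326) = 344;  x/ln(x) ≈ 300.06;  relative error ≈ 12.77%.

Directly count primes up to 2326: π(2326) = 344. The PNT approximation gives 2326/ln(2326) ≈ 2326/7.75191 ≈ 300.06. Relative error (π(x) − x/ln(x)) / π(x) ≈ 12.77%; the approximation is known to undercount slightly (Li(x) is a better estimate).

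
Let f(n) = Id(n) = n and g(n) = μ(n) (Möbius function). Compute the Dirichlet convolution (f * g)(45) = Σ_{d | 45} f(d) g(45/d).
(Id * μ)(45) = 24

Divisors of 45: [1, 3, 5, 9, 15, 45]. For each d | 45:
  d = 1: Id(1) · μ(45/1) = 1 · 0 = 0
  d = 3: Id(3) · μ(45/3) = 3 · 1 = 3
  d = 5: Id(5) · μ(45/5) = 5 · 0 = 0
  d = 9: Id(9) · μ(45/9) = 9 · -1 = -9
  d = 15: Id(15) · μ(45/15) = 15 · -1 = -15
  d = 45: Id(45) · μ(45/45) = 45 · 1 = 45
Summing: (Id * μ)(45) = 0 + 3 + 0 + -9 + -15 + 45 = 24.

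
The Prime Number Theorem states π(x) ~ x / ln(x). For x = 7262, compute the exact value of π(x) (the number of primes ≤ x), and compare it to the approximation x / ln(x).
π(7262) = 928;  x/ln(x) ≈ 816.84;  relative error ≈ 11.98%.

Directly count primes up to 7262: π(7262) = 928. The PNT approximation gives 7262/ln(7262) ≈ 7262/8.89041 ≈ 816.84. Relative error (π(x) − x/ln(x)) / π(x) ≈ 11.98%; the approximation is known to undercount slightly (Li(x) is a better estimate).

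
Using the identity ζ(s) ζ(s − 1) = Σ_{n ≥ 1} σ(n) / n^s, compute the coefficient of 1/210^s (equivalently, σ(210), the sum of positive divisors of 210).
σ(210) = 576

In the product (Σ m^0/m^s)(Σ k / k^s) = Σ (Σ_{d | n} d) / n^s, the coefficient of 1/n^s is σ(n) = Σ_{d | n} d. For n = 210, divisors are [1, 2, 3, 5, 6, 7, 10, 14, 15, 21, 30, 35, 42, 70, 105, 210]; summing: σ(210) = 576.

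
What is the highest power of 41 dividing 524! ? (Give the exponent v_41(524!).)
v_41(524!) = 12

Legendre's formula: v_p(n!) = Σ_{k ≥ 1} ⌊n / p^k⌋. For p = 41, n = 524, the terms are:
  ⌊524/41^1⌋ = ⌊524/41⌋ = 12
(the next term ⌊524/41^2⌋ = 0, terminating the sum). Summing: v_41(524!) = 12 = 12.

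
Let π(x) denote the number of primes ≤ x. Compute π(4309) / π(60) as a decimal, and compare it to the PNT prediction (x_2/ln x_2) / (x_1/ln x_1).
π(4309)/π(60) = 590/17 ≈ 34.7059;  PNT prediction ≈ 35.1369.

π(60) = 17 and π(4309) = 590, so π(4309)/π(60) ≈ 34.7059. The PNT-predicted ratio is (4309/ln(4309)) / (60/ln(60)) ≈ 35.1369. The two agree to within a few percent, as expected.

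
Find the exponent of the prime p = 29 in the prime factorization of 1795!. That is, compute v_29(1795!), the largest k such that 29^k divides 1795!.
v_29(1795!) = 63

Legendre's formula: v_p(n!) = Σ_{k ≥ 1} ⌊n / p^k⌋. For p = 29, n = 1795, the terms are:
  ⌊1795/29^1⌋ = ⌊1795/29⌋ = 61
  ⌊1795/29^2⌋ = ⌊1795/841⌋ = 2
(the next term ⌊1795/29^3⌋ = 0, terminating the sum). Summing: v_29(1795!) = 61 + 2 = 63.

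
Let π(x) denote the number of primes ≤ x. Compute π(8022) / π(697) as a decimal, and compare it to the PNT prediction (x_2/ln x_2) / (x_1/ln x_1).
π(8022)/π(697) = 1010/125 ≈ 8.0800;  PNT prediction ≈ 8.3815.

π(697) = 125 and π(8022) = 1010, so π(8022)/π(697) ≈ 8.0800. The PNT-predicted ratio is (8022/ln(8022)) / (697/ln(697)) ≈ 8.3815. The two agree to within a few percent, as expected.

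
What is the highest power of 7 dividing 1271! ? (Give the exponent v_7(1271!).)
v_7(1271!) = 209

Legendre's formula: v_p(n!) = Σ_{k ≥ 1} ⌊n / p^k⌋. For p = 7, n = 1271, the terms are:
  ⌊1271/7^1⌋ = ⌊1271/7⌋ = 181
  ⌊1271/7^2⌋ = ⌊1271/49⌋ = 25
  ⌊1271/7^3⌋ = ⌊1271/343⌋ = 3
(the next term ⌊1271/7^4⌋ = 0, terminating the sum). Summing: v_7(1271!) = 181 + 25 + 3 = 209.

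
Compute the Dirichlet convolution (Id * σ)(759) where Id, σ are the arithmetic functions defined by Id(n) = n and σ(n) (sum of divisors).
(Id * σ)(759) = 7567

Divisors of 759: [1, 3, 11, 23, 33, 69, 253, 759]. For each d | 759:
  d = 1: Id(1) · σ(759/1) = 1 · 1152 = 1152
  d = 3: Id(3) · σ(759/3) = 3 · 288 = 864
  d = 11: Id(11) · σ(759/11) = 11 · 96 = 1056
  d = 23: Id(23) · σ(759/23) = 23 · 48 = 1104
  d = 33: Id(33) · σ(759/33) = 33 · 24 = 792
  d = 69: Id(69) · σ(759/69) = 69 · 12 = 828
  d = 253: Id(253) · σ(759/253) = 253 · 4 = 1012
  d = 759: Id(759) · σ(759/759) = 759 · 1 = 759
Summing: (Id * σ)(759) = 1152 + 864 + 1056 + 1104 + 792 + 828 + 1012 + 759 = 7567.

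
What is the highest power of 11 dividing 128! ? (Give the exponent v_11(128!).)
v_11(128!) = 12

Legendre's formula: v_p(n!) = Σ_{k ≥ 1} ⌊n / p^k⌋. For p = 11, n = 128, the terms are:
  ⌊128/11^1⌋ = ⌊128/11⌋ = 11
  ⌊128/11^2⌋ = ⌊128/121⌋ = 1
(the next term ⌊128/11^3⌋ = 0, terminating the sum). Summing: v_11(128!) = 11 + 1 = 12.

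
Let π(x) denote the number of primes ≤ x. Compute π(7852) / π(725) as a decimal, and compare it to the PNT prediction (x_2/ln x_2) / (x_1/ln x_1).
π(7852)/π(725) = 991/128 ≈ 7.7422;  PNT prediction ≈ 7.9534.

π(725) = 128 and π(7852) = 991, so π(7852)/π(725) ≈ 7.7422. The PNT-predicted ratio is (7852/ln(7852)) / (725/ln(725)) ≈ 7.9534. The two agree to within a few percent, as expected.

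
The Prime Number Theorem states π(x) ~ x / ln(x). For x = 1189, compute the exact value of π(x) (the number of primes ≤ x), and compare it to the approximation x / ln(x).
π(1189) = 195;  x/ln(x) ≈ 167.92;  relative error ≈ 13.89%.

Directly count primes up to 1189: π(1189) = 195. The PNT approximation gives 1189/ln(1189) ≈ 1189/7.08087 ≈ 167.92. Relative error (π(x) − x/ln(x)) / π(x) ≈ 13.89%; the approximation is known to undercount slightly (Li(x) is a better estimate).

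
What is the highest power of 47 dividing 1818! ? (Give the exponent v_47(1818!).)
v_47(1818!) = 38

Legendre's formula: v_p(n!) = Σ_{k ≥ 1} ⌊n / p^k⌋. For p = 47, n = 1818, the terms are:
  ⌊1818/47^1⌋ = ⌊1818/47⌋ = 38
(the next term ⌊1818/47^2⌋ = 0, terminating the sum). Summing: v_47(1818!) = 38 = 38.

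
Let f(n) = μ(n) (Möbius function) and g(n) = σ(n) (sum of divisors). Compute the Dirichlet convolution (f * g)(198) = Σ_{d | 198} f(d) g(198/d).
(μ * σ)(198) = 198

Divisors of 198: [1, 2, 3, 6, 9, 11, 18, 22, 33, 66, 99, 198]. For each d | 198:
  d = 1: μ(1) · σ(198/1) = 1 · 468 = 468
  d = 2: μ(2) · σ(198/2) = -1 · 156 = -156
  d = 3: μ(3) · σ(198/3) = -1 · 144 = -144
  d = 6: μ(6) · σ(198/6) = 1 · 48 = 48
  d = 9: μ(9) · σ(198/9) = 0 · 36 = 0
  d = 11: μ(11) · σ(198/11) = -1 · 39 = -39
  d = 18: μ(18) · σ(198/18) = 0 · 12 = 0
  d = 22: μ(22) · σ(198/22) = 1 · 13 = 13
  d = 33: μ(33) · σ(198/33) = 1 · 12 = 12
  d = 66: μ(66) · σ(198/66) = -1 · 4 = -4
  d = 99: μ(99) · σ(198/99) = 0 · 3 = 0
  d = 198: μ(198) · σ(198/198) = 0 · 1 = 0
Summing: (μ * σ)(198) = 468 + -156 + -144 + 48 + 0 + -39 + 0 + 13 + 12 + -4 + 0 + 0 = 198.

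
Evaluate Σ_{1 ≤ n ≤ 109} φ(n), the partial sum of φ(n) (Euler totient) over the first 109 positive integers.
Σ_{n ≤ 109} φ(n) = 3676

Compute φ(n) for each 1 ≤ n ≤ 109: φ(1) = 1, φ(2) = 1, φ(3) = 2, φ(4) = 2, φ(5) = 4, φ(6) = 2, φ(7) = 6, φ(8) = 4, φ(9) = 6, φ(10) = 4, φ(11) = 10, φ(12) = 4, φ(13) = 12, φ(14) = 6, φ(15) = 8, φ(16) = 8, φ(17) = 16, φ(18) = 6, φ(19) = 18, φ(20) = 8, φ(21) = 12, φ(22) = 10, φ(23) = 22, φ(24) = 8, φ(25) = 20, φ(26) = 12, φ(27) = 18, φ(28) = 12, φ(29) = 28, φ(30) = 8, φ(31) = 30, φ(32) = 16, φ(33) = 20, φ(34) = 16, φ(35) = 24, φ(36) = 12, φ(37) = 36, φ(38) = 18, φ(39) = 24, φ(40) = 16, φ(41) = 40, φ(42) = 12, φ(43) = 42, φ(44) = 20, φ(45) = 24, φ(46) = 22, φ(47) = 46, φ(48) = 16, φ(49) = 42, φ(50) = 20, φ(51) = 32, φ(52) = 24, φ(53) = 52, φ(54) = 18, φ(55) = 40, φ(56) = 24, φ(57) = 36, φ(58) = 28, φ(59) = 58, φ(60) = 16, φ(61) = 60, φ(62) = 30, φ(63) = 36, φ(64) = 32, φ(65) = 48, φ(66) = 20, φ(67) = 66, φ(68) = 32, φ(69) = 44, φ(70) = 24, φ(71) = 70, φ(72) = 24, φ(73) = 72, φ(74) = 36, φ(75) = 40, φ(76) = 36, φ(77) = 60, φ(78) = 24, φ(79) = 78, φ(80) = 32, φ(81) = 54, φ(82) = 40, φ(83) = 82, φ(84) = 24, φ(85) = 64, φ(86) = 42, φ(87) = 56, φ(88) = 40, φ(89) = 88, φ(90) = 24, φ(91) = 72, φ(92) = 44, φ(93) = 60, φ(94) = 46, φ(95) = 72, φ(96) = 32, φ(97) = 96, φ(98) = 42, φ(99) = 60, φ(100) = 40, φ(101) = 100, φ(102) = 32, φ(103) = 102, φ(104) = 48, φ(105) = 48, φ(106) = 52, φ(107) = 106, φ(108) = 36, φ(109) = 108. Summing all 109 values: 3676. (Average order: Σ_{n ≤ x} φ(n) ~ (3/π²) x². For x = 109, (3/π²)·109² ≈ 3611.39.)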